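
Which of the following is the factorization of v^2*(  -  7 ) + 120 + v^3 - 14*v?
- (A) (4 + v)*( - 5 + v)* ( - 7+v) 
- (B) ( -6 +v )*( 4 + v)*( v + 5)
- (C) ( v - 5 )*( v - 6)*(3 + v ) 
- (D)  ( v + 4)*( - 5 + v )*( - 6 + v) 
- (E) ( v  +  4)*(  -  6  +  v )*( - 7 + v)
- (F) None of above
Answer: D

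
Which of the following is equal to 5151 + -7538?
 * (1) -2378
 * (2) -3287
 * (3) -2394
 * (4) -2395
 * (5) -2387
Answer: 5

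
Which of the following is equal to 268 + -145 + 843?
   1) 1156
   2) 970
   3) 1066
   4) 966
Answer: 4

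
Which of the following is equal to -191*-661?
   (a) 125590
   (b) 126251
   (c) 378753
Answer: b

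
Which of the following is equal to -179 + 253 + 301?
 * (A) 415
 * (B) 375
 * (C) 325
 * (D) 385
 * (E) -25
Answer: B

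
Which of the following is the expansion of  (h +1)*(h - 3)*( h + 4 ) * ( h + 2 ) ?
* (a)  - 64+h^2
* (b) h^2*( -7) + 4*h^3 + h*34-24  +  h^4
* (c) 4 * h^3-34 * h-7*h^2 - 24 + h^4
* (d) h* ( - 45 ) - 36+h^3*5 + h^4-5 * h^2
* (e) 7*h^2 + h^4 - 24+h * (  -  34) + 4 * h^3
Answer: c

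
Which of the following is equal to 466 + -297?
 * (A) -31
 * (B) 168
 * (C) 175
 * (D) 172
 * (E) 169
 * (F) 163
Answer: E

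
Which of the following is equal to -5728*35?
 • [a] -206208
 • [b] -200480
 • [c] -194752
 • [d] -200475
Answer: b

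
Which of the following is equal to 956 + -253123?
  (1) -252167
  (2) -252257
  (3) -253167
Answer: 1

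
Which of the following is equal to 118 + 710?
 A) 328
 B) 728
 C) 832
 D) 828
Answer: D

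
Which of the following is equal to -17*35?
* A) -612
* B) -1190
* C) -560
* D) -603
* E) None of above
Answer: E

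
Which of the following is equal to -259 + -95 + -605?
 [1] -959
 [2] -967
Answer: 1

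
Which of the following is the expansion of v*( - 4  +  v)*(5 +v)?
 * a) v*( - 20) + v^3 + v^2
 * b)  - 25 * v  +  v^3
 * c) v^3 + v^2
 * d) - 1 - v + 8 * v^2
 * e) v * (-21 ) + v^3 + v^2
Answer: a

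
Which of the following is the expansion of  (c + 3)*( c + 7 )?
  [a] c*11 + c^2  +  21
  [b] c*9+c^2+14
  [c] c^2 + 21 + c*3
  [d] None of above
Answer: d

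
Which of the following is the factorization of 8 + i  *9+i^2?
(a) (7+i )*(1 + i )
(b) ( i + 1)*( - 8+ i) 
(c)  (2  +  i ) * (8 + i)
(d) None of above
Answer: d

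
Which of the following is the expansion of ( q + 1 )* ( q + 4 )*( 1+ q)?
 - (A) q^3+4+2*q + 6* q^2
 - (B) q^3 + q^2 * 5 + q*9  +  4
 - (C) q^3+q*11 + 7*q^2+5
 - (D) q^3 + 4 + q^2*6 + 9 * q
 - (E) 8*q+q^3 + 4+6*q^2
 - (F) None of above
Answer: D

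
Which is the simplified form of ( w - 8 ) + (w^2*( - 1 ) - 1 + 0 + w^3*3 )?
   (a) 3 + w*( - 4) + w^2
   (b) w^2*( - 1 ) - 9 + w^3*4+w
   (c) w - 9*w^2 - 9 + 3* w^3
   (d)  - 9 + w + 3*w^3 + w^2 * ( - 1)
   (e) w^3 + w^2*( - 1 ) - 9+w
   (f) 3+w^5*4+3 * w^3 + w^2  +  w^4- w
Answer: d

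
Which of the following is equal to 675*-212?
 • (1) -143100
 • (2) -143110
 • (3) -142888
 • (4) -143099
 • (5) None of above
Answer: 1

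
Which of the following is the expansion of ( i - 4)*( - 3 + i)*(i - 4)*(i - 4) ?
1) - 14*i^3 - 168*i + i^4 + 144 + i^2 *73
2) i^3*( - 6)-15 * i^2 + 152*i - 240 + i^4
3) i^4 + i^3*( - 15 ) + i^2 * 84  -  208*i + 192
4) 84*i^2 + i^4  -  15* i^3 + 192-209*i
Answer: 3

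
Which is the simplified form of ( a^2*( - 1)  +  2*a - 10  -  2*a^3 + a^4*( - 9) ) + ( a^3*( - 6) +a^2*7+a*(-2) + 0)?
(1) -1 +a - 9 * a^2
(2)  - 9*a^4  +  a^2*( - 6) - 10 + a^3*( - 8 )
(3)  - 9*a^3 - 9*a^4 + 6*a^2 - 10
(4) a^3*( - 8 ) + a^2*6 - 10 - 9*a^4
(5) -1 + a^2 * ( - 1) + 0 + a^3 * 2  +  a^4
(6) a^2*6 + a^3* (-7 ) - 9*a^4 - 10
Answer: 4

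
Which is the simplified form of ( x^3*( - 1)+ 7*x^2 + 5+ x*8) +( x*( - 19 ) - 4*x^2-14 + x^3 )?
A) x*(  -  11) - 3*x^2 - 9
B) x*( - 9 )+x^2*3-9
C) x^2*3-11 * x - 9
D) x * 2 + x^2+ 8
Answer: C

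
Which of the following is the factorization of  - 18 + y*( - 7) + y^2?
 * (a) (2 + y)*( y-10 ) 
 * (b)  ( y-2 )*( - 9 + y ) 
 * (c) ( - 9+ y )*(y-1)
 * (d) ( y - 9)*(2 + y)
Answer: d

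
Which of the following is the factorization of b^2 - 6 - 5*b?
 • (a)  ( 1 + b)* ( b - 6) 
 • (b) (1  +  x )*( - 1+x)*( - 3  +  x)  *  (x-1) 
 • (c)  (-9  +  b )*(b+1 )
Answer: a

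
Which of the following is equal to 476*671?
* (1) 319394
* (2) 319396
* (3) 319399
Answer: 2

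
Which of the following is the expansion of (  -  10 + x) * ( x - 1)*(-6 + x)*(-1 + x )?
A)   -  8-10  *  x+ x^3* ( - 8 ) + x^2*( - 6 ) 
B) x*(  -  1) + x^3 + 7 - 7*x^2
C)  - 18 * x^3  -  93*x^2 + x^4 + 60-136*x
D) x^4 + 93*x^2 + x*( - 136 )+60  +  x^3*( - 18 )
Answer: D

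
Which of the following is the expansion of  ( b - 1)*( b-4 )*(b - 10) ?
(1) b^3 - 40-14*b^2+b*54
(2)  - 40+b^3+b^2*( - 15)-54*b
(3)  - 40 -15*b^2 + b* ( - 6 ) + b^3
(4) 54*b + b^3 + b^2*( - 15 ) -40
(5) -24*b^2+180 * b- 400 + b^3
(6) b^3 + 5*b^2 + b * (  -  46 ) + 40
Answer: 4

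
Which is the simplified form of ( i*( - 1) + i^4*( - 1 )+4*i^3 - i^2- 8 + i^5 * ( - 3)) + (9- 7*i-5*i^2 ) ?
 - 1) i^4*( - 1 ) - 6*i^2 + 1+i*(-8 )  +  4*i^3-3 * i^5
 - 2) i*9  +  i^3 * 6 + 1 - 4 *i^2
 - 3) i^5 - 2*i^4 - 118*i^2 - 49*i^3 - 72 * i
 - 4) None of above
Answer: 1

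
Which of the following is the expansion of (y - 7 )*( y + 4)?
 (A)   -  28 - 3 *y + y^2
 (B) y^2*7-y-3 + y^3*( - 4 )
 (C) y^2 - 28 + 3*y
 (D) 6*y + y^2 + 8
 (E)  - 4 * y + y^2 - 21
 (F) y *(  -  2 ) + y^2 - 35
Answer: A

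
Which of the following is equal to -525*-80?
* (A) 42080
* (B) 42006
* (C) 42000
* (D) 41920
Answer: C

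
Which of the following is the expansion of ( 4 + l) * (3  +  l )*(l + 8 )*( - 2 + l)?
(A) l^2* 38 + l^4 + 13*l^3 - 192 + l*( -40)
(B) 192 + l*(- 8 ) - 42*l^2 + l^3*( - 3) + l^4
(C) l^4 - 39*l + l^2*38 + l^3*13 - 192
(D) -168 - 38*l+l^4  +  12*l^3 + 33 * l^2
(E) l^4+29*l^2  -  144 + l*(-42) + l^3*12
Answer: A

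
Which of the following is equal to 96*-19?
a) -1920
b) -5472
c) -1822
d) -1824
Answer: d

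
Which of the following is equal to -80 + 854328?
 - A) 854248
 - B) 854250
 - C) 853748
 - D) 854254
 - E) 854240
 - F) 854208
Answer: A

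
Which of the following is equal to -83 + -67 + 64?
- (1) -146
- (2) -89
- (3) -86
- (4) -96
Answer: 3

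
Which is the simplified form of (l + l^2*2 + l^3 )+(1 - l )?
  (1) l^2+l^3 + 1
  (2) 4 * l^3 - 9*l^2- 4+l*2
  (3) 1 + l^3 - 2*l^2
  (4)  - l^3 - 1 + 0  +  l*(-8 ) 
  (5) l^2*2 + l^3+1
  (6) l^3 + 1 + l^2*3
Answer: 5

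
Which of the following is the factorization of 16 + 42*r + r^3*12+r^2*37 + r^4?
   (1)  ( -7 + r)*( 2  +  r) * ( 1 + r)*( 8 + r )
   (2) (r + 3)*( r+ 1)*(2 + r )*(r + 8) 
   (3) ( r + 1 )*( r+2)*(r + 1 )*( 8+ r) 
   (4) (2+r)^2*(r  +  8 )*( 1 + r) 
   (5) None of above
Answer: 3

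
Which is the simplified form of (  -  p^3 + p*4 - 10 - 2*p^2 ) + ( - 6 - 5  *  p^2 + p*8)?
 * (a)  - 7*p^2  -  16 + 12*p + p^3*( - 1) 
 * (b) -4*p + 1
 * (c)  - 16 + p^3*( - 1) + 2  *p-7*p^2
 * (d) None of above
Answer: a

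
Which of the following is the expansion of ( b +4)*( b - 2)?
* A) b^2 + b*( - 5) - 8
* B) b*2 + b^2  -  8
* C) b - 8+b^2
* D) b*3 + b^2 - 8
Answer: B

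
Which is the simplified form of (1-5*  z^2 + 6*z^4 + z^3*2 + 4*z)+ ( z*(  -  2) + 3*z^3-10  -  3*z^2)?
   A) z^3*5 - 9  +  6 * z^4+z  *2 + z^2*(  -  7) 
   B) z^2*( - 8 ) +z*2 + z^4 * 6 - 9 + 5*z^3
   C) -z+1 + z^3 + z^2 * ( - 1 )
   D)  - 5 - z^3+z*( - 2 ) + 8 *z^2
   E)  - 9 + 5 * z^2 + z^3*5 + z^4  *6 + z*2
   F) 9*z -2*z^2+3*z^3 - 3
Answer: B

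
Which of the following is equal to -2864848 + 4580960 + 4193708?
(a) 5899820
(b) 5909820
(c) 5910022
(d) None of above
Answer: b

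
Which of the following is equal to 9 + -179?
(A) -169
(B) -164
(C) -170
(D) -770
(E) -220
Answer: C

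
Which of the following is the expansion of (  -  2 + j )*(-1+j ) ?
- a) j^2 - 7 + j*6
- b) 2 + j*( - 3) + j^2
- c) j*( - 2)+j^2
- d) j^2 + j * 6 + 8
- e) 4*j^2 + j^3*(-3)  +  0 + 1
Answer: b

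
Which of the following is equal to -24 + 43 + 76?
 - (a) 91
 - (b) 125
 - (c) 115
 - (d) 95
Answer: d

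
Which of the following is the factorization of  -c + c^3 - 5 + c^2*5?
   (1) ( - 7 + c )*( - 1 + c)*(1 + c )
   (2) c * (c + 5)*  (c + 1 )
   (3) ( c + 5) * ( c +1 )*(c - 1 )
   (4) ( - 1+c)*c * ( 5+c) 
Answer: 3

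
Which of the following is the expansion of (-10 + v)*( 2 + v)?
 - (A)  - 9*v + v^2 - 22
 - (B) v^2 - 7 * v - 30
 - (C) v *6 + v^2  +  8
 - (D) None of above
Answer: D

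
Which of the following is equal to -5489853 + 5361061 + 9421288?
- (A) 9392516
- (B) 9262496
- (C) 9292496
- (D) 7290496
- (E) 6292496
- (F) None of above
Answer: C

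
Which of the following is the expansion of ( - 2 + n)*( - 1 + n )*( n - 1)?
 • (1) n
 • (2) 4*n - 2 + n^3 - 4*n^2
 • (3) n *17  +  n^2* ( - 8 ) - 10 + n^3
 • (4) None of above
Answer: 4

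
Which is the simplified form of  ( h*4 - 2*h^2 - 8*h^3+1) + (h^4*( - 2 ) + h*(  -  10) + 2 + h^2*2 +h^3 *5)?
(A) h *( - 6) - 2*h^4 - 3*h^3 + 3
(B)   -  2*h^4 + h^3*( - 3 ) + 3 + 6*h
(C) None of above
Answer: A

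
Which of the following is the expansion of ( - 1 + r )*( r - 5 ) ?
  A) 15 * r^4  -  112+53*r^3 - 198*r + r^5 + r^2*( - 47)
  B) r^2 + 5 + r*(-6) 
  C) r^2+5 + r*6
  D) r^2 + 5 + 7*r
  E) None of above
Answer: B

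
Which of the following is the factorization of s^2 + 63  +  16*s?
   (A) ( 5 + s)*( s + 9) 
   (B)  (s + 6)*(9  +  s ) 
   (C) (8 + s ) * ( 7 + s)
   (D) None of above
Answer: D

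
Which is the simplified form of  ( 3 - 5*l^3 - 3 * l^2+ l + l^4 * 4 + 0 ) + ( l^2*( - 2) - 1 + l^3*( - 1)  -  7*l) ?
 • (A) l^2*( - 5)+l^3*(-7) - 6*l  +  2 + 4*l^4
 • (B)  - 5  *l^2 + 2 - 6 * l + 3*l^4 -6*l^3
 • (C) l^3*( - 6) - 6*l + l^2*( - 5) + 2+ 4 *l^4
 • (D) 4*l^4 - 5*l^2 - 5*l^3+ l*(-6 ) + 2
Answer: C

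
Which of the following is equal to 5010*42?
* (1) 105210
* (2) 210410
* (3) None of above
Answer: 3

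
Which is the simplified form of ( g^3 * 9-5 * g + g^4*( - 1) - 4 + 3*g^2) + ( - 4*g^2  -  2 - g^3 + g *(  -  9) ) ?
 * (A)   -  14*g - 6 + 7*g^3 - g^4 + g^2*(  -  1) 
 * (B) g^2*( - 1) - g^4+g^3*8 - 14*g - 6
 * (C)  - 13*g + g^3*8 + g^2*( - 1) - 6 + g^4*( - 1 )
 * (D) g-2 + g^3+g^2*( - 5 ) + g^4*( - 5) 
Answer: B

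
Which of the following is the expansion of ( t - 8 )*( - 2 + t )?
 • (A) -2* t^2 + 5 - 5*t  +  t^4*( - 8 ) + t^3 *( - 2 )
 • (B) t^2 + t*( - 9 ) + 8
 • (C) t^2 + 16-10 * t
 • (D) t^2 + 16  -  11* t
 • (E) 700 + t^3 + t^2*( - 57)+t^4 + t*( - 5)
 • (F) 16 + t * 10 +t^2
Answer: C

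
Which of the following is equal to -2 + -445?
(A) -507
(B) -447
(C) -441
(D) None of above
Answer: B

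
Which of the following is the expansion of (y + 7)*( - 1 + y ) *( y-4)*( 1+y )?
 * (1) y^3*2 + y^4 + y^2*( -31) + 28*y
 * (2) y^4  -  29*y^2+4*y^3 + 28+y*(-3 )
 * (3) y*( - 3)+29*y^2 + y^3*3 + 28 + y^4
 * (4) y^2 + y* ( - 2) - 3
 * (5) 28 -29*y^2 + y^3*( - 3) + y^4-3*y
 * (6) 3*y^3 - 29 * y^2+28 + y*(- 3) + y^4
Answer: 6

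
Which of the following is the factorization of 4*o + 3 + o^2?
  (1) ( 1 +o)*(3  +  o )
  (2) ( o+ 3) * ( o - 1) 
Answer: 1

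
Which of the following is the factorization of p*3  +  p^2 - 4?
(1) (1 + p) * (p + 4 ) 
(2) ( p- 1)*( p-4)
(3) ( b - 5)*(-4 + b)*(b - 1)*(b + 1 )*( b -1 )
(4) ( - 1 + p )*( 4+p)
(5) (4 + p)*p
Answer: 4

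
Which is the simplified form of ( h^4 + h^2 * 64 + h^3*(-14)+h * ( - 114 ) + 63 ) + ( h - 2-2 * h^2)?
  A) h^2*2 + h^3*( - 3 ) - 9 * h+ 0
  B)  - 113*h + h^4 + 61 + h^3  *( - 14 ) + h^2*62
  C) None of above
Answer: B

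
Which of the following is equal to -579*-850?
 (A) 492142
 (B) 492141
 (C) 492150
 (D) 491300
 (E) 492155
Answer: C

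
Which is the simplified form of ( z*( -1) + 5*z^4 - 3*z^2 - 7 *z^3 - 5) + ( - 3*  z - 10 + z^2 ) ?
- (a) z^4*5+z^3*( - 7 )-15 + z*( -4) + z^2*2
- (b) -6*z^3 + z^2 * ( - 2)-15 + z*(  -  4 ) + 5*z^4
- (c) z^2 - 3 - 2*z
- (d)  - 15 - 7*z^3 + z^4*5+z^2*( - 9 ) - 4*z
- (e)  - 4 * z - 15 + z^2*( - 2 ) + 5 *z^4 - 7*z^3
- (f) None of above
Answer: e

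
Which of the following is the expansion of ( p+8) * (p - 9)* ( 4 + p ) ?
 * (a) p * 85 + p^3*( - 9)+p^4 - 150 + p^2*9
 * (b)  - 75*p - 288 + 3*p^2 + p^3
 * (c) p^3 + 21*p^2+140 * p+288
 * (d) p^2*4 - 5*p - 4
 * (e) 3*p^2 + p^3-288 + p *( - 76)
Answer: e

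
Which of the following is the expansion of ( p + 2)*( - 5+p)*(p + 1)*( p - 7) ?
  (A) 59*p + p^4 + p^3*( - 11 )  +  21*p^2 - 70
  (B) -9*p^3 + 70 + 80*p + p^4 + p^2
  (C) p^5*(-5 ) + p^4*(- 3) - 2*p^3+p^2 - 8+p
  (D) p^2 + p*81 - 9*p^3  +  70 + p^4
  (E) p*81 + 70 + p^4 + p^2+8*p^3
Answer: D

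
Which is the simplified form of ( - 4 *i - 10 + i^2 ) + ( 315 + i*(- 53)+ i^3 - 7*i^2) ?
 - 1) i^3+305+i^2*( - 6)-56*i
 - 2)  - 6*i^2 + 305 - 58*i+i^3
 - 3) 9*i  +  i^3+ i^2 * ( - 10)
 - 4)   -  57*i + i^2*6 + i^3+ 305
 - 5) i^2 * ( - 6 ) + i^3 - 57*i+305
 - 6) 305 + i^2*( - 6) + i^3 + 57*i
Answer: 5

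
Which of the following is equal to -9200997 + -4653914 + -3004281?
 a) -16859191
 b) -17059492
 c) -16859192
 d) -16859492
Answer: c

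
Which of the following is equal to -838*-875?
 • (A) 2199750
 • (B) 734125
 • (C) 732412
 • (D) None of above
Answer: D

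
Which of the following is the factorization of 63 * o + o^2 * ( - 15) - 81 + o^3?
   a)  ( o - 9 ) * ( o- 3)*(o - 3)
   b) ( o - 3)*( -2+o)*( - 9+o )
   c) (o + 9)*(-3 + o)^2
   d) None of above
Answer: a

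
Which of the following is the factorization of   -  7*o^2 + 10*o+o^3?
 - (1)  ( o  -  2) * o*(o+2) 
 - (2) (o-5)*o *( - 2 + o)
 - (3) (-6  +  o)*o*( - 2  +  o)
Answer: 2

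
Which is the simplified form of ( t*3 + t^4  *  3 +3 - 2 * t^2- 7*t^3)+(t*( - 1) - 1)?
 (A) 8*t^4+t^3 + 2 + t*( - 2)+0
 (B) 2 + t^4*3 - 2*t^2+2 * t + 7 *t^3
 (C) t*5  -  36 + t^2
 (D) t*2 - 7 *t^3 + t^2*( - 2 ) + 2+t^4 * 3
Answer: D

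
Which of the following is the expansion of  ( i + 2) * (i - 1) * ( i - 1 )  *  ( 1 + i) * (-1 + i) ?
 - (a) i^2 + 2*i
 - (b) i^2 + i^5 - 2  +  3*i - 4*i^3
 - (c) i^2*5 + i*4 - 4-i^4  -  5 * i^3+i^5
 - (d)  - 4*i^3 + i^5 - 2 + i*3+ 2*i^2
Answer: d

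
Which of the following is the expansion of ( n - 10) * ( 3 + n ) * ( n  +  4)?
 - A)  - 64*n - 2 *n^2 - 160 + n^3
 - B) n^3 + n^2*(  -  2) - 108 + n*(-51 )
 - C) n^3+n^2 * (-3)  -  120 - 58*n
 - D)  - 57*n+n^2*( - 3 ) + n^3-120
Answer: C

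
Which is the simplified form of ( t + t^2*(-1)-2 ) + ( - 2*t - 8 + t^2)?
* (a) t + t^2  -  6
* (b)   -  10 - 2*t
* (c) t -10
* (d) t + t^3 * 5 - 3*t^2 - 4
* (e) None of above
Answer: e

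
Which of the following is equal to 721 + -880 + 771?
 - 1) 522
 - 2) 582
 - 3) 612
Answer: 3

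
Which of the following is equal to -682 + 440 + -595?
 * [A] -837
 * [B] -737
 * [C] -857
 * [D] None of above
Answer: A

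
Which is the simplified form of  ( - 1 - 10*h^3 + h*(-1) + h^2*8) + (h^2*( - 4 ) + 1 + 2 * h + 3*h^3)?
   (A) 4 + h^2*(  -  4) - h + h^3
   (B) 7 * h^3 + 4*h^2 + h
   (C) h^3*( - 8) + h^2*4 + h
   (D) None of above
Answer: D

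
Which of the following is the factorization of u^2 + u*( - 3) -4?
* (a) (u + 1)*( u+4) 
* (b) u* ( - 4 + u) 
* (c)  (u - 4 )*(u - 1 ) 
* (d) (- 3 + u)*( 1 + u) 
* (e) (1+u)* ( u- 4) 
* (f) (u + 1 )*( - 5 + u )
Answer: e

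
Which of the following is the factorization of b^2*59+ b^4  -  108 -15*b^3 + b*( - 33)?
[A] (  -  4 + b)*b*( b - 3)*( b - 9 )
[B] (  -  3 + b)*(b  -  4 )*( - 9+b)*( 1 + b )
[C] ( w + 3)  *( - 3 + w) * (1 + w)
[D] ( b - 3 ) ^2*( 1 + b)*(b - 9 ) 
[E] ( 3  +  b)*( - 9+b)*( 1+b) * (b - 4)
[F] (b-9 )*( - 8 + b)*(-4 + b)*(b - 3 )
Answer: B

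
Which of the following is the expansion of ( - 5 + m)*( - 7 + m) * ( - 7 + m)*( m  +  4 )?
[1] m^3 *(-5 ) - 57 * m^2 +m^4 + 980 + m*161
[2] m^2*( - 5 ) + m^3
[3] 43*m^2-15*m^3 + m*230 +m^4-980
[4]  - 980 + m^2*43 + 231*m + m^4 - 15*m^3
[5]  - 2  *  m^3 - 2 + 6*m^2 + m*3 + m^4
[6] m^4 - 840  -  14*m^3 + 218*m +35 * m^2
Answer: 4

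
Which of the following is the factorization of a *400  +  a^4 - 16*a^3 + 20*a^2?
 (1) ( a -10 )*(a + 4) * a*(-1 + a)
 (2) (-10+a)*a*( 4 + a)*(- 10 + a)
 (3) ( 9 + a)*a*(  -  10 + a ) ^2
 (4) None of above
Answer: 2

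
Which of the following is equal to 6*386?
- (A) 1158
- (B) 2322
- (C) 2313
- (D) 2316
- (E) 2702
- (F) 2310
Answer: D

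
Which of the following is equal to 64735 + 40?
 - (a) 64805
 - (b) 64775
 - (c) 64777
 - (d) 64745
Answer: b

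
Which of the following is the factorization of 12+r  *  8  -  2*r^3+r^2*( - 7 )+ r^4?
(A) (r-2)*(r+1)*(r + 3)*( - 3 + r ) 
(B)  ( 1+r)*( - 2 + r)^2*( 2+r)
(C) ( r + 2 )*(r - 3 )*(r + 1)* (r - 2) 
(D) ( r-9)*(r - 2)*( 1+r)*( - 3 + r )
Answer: C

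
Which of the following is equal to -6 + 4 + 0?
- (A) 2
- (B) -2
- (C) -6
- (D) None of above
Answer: B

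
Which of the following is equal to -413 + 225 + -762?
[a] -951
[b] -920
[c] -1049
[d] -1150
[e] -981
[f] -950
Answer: f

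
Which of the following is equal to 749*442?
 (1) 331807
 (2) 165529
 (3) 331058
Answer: 3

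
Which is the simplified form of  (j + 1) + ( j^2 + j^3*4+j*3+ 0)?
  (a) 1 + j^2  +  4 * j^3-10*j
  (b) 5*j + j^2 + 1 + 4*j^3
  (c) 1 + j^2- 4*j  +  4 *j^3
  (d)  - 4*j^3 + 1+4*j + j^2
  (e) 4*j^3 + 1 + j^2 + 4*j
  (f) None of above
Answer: e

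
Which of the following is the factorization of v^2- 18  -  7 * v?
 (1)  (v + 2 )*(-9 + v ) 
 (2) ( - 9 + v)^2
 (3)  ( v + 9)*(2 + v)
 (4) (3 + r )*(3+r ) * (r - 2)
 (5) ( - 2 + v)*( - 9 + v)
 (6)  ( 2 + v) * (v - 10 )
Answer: 1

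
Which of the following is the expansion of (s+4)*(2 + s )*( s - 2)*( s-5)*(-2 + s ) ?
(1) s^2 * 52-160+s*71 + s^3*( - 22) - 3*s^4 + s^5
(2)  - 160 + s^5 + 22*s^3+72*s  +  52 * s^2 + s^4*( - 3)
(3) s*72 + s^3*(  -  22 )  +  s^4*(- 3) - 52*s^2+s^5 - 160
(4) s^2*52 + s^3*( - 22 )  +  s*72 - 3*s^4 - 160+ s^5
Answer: 4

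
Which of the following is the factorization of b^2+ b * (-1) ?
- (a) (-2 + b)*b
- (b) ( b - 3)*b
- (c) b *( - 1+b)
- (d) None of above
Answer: c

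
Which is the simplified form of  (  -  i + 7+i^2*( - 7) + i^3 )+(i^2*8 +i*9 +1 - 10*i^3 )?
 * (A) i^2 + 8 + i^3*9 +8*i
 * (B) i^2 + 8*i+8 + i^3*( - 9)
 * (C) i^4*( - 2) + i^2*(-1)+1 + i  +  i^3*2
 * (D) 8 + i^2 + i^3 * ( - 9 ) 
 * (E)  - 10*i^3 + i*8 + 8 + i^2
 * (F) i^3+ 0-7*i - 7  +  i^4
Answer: B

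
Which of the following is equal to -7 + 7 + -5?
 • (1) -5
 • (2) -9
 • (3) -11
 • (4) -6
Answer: 1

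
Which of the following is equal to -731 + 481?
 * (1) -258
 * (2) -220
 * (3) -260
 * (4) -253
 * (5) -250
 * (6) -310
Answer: 5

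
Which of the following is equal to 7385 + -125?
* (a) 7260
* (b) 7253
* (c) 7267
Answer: a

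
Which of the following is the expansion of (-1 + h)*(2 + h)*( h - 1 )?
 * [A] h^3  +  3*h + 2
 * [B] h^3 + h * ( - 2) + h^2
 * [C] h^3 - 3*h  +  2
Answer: C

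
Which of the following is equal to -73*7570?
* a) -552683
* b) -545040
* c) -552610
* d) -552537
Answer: c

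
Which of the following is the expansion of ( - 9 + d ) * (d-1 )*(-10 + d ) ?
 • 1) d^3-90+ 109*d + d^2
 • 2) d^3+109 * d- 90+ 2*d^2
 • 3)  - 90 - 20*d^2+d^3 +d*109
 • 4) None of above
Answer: 3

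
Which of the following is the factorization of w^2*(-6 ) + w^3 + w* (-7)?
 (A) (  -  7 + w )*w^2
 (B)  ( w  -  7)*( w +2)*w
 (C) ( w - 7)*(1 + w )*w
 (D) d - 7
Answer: C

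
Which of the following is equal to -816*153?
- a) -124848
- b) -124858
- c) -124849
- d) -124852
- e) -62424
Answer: a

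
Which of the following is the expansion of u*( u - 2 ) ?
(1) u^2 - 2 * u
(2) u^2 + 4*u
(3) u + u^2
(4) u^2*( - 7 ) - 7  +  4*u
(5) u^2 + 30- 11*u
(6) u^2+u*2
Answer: 1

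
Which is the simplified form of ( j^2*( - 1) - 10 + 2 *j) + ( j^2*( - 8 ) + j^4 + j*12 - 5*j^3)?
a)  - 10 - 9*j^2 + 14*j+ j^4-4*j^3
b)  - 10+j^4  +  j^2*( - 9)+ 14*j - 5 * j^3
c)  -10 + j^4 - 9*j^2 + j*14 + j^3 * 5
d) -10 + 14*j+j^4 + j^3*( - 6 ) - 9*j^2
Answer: b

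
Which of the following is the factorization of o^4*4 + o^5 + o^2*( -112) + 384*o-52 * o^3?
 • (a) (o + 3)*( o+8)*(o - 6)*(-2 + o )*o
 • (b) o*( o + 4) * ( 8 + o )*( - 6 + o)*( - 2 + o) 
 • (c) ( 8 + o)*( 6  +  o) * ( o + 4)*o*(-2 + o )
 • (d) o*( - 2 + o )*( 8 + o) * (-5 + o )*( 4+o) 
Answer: b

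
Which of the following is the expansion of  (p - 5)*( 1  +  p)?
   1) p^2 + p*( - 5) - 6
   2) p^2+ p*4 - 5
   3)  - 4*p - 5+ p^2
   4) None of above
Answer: 3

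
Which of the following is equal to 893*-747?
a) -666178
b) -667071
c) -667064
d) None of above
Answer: b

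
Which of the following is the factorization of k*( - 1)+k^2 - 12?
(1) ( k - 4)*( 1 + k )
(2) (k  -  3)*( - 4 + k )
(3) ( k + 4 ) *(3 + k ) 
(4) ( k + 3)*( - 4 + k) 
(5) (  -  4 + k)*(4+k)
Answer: 4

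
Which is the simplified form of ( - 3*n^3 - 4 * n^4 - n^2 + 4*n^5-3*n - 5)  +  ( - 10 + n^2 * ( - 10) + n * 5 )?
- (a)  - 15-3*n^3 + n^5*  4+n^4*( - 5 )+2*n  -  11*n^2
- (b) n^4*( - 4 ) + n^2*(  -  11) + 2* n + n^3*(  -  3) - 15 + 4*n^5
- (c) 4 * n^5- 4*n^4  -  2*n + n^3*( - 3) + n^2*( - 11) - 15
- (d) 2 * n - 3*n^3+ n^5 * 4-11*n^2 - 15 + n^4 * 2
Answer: b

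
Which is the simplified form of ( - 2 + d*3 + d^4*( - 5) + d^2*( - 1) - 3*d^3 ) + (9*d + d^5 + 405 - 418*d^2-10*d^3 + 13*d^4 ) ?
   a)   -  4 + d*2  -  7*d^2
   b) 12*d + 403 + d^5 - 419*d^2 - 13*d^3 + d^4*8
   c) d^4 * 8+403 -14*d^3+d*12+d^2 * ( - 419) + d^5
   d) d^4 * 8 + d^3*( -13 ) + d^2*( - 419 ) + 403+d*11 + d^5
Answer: b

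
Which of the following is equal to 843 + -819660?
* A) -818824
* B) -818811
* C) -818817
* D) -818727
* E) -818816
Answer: C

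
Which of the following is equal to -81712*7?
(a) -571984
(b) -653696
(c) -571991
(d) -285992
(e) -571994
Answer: a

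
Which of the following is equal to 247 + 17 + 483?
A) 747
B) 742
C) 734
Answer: A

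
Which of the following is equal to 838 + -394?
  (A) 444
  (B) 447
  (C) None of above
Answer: A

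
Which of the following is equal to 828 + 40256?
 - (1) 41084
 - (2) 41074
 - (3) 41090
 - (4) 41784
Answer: 1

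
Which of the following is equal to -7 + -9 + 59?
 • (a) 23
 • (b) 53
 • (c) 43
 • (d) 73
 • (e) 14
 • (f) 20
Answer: c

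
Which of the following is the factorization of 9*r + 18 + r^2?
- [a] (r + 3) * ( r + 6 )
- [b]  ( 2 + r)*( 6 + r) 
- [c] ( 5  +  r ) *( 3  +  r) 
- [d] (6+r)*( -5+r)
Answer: a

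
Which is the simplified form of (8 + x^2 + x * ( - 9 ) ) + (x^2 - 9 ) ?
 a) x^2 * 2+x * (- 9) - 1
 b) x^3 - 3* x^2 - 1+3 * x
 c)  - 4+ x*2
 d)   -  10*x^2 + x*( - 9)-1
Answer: a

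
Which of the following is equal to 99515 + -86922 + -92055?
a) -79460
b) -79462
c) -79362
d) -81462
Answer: b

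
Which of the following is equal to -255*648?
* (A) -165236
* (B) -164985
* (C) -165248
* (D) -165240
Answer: D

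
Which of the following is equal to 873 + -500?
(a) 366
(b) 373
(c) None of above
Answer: b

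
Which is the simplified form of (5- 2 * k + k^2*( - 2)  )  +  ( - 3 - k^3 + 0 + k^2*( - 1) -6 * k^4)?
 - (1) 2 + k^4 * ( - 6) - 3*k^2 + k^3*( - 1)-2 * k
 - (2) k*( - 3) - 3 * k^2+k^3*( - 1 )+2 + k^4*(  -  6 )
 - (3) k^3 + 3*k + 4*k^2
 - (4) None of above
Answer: 1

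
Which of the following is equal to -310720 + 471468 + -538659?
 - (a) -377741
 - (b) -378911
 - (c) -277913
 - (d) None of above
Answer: d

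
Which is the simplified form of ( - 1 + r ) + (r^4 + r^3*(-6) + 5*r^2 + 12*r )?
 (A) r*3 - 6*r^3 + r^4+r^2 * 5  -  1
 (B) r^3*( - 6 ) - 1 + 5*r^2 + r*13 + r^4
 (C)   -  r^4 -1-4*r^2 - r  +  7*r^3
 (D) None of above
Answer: B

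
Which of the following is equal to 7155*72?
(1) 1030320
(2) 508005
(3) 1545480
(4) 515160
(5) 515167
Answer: 4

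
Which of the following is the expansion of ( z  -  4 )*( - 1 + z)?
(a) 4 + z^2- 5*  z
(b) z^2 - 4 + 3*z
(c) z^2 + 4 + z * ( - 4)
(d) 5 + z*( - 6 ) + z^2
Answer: a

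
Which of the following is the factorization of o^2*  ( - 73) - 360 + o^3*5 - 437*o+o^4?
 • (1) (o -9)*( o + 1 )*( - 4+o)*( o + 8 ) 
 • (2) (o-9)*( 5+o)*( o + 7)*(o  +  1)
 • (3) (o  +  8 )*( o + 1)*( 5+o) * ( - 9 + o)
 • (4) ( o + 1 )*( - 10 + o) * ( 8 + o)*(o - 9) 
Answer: 3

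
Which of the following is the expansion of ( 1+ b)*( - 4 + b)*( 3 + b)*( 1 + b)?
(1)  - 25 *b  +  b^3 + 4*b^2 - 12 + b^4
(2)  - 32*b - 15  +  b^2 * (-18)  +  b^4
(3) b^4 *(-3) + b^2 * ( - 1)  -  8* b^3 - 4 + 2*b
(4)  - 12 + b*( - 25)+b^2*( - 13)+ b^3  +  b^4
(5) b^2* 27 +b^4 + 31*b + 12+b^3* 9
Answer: 4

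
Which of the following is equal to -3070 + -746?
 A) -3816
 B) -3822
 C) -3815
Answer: A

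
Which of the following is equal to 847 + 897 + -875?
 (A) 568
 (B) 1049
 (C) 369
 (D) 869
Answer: D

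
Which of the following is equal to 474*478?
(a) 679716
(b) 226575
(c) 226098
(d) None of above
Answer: d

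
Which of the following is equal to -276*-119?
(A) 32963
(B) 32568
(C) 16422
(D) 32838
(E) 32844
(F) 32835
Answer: E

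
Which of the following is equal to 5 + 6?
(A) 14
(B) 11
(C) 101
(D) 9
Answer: B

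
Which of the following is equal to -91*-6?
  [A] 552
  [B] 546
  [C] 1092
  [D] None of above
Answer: B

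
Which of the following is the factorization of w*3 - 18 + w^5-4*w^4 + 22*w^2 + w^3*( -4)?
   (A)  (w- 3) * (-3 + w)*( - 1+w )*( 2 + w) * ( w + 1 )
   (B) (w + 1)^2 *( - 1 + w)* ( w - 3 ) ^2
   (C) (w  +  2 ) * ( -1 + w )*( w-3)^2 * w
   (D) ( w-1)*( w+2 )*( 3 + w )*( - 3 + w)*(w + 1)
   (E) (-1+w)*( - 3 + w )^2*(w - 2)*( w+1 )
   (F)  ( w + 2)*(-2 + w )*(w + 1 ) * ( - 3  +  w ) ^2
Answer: A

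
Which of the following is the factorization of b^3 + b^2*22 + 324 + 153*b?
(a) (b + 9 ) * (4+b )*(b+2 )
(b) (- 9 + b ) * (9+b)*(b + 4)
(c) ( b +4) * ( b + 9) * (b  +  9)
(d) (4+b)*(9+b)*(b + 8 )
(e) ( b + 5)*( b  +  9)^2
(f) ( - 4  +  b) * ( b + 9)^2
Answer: c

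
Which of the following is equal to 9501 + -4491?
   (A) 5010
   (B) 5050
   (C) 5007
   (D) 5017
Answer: A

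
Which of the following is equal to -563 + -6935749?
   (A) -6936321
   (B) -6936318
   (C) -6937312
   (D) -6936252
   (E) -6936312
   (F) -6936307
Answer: E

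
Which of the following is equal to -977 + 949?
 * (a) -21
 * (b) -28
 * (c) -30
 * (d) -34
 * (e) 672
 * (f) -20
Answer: b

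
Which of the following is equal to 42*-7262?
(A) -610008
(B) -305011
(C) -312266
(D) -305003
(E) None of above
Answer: E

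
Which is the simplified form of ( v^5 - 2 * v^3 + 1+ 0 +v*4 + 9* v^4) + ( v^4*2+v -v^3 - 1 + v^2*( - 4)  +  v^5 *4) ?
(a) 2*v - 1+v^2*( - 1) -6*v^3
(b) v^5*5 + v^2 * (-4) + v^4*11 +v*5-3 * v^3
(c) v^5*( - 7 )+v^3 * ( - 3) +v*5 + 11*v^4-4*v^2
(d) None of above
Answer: b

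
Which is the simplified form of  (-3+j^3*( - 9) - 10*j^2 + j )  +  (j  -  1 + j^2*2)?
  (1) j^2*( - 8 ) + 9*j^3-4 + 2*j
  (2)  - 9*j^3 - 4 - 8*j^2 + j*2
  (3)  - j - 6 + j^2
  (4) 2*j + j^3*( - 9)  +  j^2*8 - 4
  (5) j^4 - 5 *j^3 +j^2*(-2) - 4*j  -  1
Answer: 2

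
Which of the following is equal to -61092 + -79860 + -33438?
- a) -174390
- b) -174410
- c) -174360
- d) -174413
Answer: a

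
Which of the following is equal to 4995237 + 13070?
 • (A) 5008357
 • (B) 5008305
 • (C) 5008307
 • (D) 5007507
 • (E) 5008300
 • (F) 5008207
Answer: C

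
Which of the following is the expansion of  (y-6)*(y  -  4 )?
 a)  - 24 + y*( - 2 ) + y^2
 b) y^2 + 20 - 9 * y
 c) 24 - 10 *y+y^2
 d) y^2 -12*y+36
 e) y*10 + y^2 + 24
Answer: c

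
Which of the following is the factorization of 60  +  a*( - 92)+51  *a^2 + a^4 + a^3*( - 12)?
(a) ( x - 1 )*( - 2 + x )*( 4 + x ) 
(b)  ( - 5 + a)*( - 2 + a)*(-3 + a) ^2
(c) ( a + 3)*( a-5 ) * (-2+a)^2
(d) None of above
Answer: d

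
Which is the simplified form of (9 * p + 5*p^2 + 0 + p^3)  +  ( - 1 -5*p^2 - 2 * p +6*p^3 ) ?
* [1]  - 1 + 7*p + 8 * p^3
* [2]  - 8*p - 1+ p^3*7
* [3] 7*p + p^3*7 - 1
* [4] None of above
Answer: 3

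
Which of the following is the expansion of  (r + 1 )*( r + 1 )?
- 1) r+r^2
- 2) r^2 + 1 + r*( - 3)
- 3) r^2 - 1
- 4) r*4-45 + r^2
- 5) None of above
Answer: 5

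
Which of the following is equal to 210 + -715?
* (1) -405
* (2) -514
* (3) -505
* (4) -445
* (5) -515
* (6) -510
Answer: 3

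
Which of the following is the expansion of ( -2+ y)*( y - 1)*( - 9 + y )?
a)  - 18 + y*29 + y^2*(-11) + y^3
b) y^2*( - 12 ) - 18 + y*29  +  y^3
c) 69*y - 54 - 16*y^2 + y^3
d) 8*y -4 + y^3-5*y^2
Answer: b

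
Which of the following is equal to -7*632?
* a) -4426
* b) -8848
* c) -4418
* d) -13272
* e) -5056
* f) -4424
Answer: f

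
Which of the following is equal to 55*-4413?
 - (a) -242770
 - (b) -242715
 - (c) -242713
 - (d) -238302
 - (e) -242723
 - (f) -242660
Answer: b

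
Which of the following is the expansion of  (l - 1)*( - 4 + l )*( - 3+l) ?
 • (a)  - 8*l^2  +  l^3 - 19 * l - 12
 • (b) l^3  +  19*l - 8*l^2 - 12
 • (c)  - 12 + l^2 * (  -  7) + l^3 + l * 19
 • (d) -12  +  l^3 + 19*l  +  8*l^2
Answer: b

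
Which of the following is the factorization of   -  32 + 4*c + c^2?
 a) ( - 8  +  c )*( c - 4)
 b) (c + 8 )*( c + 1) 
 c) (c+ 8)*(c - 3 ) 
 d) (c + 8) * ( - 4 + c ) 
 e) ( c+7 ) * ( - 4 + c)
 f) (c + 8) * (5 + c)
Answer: d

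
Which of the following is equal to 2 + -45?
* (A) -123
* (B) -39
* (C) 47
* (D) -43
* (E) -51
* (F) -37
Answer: D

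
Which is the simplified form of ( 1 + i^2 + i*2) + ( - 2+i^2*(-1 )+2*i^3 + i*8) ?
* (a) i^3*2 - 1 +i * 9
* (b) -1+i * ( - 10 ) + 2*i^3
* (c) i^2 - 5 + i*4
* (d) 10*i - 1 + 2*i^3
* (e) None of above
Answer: d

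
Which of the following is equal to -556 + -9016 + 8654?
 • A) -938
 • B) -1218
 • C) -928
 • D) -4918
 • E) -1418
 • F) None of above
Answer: F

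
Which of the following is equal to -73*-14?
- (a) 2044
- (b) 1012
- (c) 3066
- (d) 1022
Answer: d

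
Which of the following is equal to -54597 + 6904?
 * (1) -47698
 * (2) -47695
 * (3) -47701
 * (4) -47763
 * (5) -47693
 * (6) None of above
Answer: 5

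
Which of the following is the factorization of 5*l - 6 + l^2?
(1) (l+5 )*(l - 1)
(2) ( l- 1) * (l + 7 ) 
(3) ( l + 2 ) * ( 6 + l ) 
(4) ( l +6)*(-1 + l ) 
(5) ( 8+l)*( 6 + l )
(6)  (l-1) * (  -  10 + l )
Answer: 4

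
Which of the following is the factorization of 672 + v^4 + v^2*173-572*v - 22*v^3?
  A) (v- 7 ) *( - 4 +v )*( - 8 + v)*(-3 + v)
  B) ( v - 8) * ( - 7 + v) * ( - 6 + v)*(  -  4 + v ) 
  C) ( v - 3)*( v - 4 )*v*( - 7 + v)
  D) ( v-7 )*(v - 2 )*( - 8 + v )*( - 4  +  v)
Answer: A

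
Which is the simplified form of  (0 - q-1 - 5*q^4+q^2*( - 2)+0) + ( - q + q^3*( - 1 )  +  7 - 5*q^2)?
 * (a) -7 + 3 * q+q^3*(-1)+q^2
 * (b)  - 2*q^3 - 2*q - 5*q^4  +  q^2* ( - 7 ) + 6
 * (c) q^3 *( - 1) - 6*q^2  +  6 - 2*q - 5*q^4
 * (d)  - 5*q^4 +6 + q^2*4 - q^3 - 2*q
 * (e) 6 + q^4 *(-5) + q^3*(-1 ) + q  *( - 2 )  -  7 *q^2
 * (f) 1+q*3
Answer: e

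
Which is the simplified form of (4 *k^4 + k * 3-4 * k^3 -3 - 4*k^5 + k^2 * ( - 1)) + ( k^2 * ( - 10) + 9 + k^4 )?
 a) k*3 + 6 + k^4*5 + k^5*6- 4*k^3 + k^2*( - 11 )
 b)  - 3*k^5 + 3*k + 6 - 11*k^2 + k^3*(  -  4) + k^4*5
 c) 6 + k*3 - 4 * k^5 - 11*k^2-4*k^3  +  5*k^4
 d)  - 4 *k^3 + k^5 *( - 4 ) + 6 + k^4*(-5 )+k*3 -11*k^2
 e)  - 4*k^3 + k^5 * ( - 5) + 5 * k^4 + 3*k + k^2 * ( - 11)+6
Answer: c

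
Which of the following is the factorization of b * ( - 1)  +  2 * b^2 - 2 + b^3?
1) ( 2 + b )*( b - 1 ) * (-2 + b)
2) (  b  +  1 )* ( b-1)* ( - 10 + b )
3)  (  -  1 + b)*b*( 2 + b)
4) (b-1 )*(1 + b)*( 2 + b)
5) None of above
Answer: 4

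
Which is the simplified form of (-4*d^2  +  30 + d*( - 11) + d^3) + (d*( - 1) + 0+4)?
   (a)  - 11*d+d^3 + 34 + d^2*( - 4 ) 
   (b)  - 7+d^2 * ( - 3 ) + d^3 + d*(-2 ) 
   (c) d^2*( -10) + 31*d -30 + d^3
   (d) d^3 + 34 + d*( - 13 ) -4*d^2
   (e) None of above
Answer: e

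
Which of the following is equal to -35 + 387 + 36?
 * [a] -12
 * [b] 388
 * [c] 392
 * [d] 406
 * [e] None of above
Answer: b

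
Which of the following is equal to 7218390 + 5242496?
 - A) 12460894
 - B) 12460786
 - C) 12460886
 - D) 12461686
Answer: C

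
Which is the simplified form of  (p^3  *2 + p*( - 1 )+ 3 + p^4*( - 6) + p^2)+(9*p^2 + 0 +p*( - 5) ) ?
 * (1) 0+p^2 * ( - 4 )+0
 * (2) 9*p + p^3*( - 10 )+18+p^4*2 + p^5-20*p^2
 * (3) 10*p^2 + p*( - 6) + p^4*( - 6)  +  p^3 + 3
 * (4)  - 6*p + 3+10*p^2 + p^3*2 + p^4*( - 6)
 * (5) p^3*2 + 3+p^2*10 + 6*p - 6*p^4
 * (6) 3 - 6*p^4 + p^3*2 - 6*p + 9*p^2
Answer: 4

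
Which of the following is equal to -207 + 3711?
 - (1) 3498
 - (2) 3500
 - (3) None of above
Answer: 3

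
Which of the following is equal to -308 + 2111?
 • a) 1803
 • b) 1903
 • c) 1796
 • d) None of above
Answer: a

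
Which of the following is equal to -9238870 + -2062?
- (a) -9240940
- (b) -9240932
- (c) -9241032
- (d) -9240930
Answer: b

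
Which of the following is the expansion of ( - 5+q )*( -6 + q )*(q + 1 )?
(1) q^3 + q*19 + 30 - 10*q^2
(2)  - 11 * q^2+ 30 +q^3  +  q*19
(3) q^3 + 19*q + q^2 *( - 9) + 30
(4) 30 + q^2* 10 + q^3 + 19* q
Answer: 1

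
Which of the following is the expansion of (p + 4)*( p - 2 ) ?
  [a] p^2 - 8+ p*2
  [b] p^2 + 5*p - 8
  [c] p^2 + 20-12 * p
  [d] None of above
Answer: a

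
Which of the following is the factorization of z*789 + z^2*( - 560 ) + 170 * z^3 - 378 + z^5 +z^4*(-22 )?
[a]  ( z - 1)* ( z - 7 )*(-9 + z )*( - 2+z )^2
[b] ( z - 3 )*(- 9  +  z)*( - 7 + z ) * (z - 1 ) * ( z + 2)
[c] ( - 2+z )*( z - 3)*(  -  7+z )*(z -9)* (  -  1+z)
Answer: c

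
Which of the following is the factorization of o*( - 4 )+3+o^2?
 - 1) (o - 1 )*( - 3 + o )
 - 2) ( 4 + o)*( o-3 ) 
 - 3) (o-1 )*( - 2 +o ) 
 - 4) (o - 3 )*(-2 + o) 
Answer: 1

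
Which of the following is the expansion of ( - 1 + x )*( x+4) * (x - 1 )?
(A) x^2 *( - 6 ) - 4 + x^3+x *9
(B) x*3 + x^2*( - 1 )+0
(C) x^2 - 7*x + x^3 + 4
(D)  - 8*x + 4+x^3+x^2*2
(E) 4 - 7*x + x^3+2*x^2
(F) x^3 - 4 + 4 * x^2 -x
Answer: E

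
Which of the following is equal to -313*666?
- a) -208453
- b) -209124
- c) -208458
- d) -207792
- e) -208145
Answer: c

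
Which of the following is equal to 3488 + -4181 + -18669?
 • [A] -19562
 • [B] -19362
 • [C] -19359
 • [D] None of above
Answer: B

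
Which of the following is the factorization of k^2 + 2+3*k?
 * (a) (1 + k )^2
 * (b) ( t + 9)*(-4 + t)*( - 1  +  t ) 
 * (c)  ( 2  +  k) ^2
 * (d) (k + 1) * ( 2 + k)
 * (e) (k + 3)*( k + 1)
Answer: d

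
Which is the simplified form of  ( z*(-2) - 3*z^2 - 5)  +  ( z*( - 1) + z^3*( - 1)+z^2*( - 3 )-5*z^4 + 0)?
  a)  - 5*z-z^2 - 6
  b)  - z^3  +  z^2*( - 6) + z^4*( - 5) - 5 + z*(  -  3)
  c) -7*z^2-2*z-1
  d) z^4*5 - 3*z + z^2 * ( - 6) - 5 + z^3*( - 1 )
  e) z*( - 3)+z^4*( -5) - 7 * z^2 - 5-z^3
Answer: b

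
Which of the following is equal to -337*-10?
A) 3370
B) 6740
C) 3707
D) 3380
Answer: A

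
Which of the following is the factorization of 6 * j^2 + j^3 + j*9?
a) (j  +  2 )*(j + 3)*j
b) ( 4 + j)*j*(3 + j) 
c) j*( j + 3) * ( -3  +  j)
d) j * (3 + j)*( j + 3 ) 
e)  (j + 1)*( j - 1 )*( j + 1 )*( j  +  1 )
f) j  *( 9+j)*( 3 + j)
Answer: d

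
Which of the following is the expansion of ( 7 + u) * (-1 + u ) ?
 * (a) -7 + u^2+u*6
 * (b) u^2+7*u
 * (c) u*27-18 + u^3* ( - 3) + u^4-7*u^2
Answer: a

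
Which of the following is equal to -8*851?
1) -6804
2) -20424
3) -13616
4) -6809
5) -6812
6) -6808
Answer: 6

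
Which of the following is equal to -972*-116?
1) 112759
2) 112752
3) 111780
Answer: 2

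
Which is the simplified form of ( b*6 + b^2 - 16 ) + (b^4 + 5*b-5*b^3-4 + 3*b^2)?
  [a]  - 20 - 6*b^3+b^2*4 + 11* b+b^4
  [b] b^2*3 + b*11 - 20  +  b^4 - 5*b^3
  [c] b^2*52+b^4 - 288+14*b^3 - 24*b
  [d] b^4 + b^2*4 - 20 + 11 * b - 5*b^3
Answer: d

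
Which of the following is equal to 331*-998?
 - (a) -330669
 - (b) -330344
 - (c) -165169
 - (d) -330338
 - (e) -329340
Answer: d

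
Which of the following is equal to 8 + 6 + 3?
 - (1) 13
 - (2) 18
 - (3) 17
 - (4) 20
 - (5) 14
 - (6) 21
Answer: 3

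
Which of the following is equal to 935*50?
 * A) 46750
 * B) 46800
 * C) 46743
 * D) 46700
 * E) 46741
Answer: A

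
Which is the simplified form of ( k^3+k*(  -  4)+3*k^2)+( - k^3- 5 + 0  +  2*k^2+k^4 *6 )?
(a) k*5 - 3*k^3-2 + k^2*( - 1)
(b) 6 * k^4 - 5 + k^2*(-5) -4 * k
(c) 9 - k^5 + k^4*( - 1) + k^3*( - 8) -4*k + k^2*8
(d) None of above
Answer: d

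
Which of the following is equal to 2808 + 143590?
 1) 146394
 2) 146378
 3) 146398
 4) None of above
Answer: 3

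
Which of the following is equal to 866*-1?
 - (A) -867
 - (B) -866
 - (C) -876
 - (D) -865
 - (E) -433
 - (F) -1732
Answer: B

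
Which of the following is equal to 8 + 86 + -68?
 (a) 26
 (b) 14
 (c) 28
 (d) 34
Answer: a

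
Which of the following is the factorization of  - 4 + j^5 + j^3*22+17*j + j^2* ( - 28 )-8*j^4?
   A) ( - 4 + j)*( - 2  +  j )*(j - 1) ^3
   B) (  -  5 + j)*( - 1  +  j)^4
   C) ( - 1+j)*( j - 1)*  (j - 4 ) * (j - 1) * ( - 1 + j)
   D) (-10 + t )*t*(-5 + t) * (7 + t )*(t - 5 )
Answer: C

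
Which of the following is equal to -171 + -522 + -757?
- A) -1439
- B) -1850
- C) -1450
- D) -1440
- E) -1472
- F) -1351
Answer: C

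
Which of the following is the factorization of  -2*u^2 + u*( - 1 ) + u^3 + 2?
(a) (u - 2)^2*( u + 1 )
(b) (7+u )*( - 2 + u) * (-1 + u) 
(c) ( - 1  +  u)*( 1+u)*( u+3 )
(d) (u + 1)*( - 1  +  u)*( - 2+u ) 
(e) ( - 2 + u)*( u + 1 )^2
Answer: d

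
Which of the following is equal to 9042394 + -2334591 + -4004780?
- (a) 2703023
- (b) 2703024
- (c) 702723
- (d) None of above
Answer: a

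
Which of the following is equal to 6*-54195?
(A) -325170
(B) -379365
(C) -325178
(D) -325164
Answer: A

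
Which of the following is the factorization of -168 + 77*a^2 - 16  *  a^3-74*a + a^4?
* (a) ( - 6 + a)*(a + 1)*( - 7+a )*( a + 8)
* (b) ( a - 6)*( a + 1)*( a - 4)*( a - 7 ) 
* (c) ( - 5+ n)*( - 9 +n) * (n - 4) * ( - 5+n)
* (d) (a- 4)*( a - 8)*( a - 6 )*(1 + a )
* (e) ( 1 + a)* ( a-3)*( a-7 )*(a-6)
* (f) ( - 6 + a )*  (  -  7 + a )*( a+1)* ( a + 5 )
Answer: b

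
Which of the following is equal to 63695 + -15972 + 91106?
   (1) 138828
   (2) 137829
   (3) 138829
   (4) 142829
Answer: 3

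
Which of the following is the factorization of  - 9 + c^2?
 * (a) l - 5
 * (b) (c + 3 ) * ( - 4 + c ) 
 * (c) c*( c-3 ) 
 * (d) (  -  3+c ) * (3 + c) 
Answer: d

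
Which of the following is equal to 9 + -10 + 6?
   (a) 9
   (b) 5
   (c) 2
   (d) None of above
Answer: b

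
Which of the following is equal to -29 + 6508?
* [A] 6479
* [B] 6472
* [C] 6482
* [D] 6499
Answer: A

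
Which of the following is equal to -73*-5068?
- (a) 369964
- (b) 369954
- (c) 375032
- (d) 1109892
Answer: a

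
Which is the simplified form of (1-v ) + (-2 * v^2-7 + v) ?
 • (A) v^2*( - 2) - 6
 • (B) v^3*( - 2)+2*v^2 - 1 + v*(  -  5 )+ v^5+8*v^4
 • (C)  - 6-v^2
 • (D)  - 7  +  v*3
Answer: A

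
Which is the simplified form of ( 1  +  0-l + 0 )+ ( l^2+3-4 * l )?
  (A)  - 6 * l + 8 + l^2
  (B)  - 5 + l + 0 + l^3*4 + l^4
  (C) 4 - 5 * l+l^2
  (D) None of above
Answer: C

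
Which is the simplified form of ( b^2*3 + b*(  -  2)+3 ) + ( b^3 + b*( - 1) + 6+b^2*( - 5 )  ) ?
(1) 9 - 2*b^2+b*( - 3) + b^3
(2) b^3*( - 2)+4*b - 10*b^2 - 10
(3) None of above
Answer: 1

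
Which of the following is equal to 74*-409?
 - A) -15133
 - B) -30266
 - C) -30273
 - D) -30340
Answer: B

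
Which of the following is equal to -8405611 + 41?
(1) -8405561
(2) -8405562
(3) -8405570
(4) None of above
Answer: 3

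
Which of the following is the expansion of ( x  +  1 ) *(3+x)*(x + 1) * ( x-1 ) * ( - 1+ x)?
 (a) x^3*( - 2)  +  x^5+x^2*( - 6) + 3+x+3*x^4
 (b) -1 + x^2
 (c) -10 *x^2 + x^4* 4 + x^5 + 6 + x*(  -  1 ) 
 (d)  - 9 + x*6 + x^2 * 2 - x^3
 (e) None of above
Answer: a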